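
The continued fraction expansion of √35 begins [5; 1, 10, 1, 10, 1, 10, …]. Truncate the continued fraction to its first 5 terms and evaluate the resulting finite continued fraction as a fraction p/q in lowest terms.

775/131

Start with 10.
1 + 1/(10/1) = 1 + 1/10 = 11/10
10 + 1/(11/10) = 10 + 10/11 = 120/11
1 + 1/(120/11) = 1 + 11/120 = 131/120
5 + 1/(131/120) = 5 + 120/131 = 775/131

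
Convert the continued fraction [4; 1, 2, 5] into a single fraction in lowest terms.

a_0 = 4: 4/1
a_1 = 1: 5/1
a_2 = 2: 14/3
a_3 = 5: 75/16

75/16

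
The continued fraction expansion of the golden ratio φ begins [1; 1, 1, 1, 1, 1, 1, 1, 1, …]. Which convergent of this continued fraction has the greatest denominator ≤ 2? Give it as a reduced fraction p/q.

List convergents until the denominator exceeds the bound:
a_0 = 1: 1/1  (≤ bound)
a_1 = 1: 2/1  (≤ bound)
a_2 = 1: 3/2  (≤ bound)
a_3 = 1: 5/3  (> 2, stop)

3/2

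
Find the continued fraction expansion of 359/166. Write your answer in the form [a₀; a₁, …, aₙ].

359 ÷ 166 → quotient 2, remainder 27
166 ÷ 27 → quotient 6, remainder 4
27 ÷ 4 → quotient 6, remainder 3
4 ÷ 3 → quotient 1, remainder 1
3 ÷ 1 → quotient 3, remainder 0

[2; 6, 6, 1, 3]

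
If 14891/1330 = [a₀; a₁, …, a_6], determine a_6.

2

14891 = 11·1330 + 261, so a_0 = 11
1330 = 5·261 + 25, so a_1 = 5
261 = 10·25 + 11, so a_2 = 10
25 = 2·11 + 3, so a_3 = 2
11 = 3·3 + 2, so a_4 = 3
3 = 1·2 + 1, so a_5 = 1
2 = 2·1 + 0, so a_6 = 2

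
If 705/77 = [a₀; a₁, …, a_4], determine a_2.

Repeatedly divide and take the remainder:
⌊705/77⌋ = 9, remainder 12
⌊77/12⌋ = 6, remainder 5
⌊12/5⌋ = 2, remainder 2

2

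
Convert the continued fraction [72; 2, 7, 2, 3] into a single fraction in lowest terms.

8044/111

a_0 = 72: 72/1
a_1 = 2: 145/2
a_2 = 7: 1087/15
a_3 = 2: 2319/32
a_4 = 3: 8044/111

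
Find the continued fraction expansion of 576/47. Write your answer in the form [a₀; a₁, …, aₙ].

⌊576/47⌋ = 12, remainder 12
⌊47/12⌋ = 3, remainder 11
⌊12/11⌋ = 1, remainder 1
⌊11/1⌋ = 11, remainder 0

[12; 3, 1, 11]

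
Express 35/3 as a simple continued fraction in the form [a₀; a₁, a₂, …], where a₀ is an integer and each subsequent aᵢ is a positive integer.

Apply division with remainder until the remainder is 0:
⌊35/3⌋ = 11, remainder 2
⌊3/2⌋ = 1, remainder 1
⌊2/1⌋ = 2, remainder 0

[11; 1, 2]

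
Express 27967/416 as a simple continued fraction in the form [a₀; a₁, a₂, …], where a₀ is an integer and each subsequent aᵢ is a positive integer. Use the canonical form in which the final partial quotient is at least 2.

[67; 4, 2, 1, 1, 1, 3, 3]

Apply division with remainder until the remainder is 0:
⌊27967/416⌋ = 67, remainder 95
⌊416/95⌋ = 4, remainder 36
⌊95/36⌋ = 2, remainder 23
⌊36/23⌋ = 1, remainder 13
⌊23/13⌋ = 1, remainder 10
⌊13/10⌋ = 1, remainder 3
⌊10/3⌋ = 3, remainder 1
⌊3/1⌋ = 3, remainder 0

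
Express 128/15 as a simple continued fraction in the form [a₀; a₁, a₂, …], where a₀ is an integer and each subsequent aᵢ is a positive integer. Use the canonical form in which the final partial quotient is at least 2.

Run the Euclidean algorithm, recording each quotient:
128 = 8·15 + 8, so a_0 = 8
15 = 1·8 + 7, so a_1 = 1
8 = 1·7 + 1, so a_2 = 1
7 = 7·1 + 0, so a_3 = 7

[8; 1, 1, 7]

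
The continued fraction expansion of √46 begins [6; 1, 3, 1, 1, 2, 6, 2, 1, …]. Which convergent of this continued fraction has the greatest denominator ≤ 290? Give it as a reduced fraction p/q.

997/147

a_0 = 6: 6/1  (≤ bound)
a_1 = 1: 7/1  (≤ bound)
a_2 = 3: 27/4  (≤ bound)
a_3 = 1: 34/5  (≤ bound)
a_4 = 1: 61/9  (≤ bound)
a_5 = 2: 156/23  (≤ bound)
a_6 = 6: 997/147  (≤ bound)
a_7 = 2: 2150/317  (> 290, stop)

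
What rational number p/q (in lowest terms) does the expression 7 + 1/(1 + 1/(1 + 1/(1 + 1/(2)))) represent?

Use the convergent recurrence hₖ = aₖ·hₖ₋₁ + hₖ₋₂ (and likewise for the denominators kₖ):
a_0 = 7: 7/1
a_1 = 1: 8/1
a_2 = 1: 15/2
a_3 = 1: 23/3
a_4 = 2: 61/8

61/8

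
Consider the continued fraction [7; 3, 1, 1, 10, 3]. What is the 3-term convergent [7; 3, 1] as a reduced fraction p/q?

29/4

a_0 = 7: 7/1
a_1 = 3: 22/3
a_2 = 1: 29/4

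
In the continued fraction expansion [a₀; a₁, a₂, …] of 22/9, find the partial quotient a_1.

Apply division with remainder until the remainder is 0:
⌊22/9⌋ = 2, remainder 4
⌊9/4⌋ = 2, remainder 1

2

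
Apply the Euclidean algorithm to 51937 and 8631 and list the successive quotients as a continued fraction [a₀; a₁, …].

[6; 57, 6, 3, 2, 3]

Run the Euclidean algorithm, recording each quotient:
⌊51937/8631⌋ = 6, remainder 151
⌊8631/151⌋ = 57, remainder 24
⌊151/24⌋ = 6, remainder 7
⌊24/7⌋ = 3, remainder 3
⌊7/3⌋ = 2, remainder 1
⌊3/1⌋ = 3, remainder 0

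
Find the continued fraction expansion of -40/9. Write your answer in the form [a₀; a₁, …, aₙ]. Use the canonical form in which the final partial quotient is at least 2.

[-5; 1, 1, 4]

Apply division with remainder until the remainder is 0:
-40 = -5·9 + 5, so a_0 = -5
9 = 1·5 + 4, so a_1 = 1
5 = 1·4 + 1, so a_2 = 1
4 = 4·1 + 0, so a_3 = 4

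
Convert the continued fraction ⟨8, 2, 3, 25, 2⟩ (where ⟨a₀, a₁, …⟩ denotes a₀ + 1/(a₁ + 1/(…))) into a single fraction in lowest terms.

3043/361

a_0 = 8: 8/1
a_1 = 2: 17/2
a_2 = 3: 59/7
a_3 = 25: 1492/177
a_4 = 2: 3043/361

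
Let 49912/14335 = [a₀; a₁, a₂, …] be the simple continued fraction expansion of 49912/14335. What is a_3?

3

Run the Euclidean algorithm, recording each quotient:
49912 ÷ 14335 → quotient 3, remainder 6907
14335 ÷ 6907 → quotient 2, remainder 521
6907 ÷ 521 → quotient 13, remainder 134
521 ÷ 134 → quotient 3, remainder 119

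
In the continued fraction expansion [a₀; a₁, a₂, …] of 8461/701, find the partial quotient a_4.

⌊8461/701⌋ = 12, remainder 49
⌊701/49⌋ = 14, remainder 15
⌊49/15⌋ = 3, remainder 4
⌊15/4⌋ = 3, remainder 3
⌊4/3⌋ = 1, remainder 1

1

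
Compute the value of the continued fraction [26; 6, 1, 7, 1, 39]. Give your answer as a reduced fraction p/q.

a_0 = 26: 26/1
a_1 = 6: 157/6
a_2 = 1: 183/7
a_3 = 7: 1438/55
a_4 = 1: 1621/62
a_5 = 39: 64657/2473

64657/2473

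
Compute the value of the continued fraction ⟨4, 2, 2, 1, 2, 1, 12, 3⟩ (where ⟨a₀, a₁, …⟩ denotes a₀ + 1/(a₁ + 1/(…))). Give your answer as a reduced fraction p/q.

Use the convergent recurrence hₖ = aₖ·hₖ₋₁ + hₖ₋₂ (and likewise for the denominators kₖ):
a_0 = 4: 4/1
a_1 = 2: 9/2
a_2 = 2: 22/5
a_3 = 1: 31/7
a_4 = 2: 84/19
a_5 = 1: 115/26
a_6 = 12: 1464/331
a_7 = 3: 4507/1019

4507/1019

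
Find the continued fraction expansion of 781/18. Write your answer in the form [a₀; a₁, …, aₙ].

[43; 2, 1, 1, 3]

Run the Euclidean algorithm, recording each quotient:
⌊781/18⌋ = 43, remainder 7
⌊18/7⌋ = 2, remainder 4
⌊7/4⌋ = 1, remainder 3
⌊4/3⌋ = 1, remainder 1
⌊3/1⌋ = 3, remainder 0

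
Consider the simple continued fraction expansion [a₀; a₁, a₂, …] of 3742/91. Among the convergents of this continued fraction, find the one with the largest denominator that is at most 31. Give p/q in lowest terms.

List convergents until the denominator exceeds the bound:
a_0 = 41: 41/1  (≤ bound)
a_1 = 8: 329/8  (≤ bound)
a_2 = 3: 1028/25  (≤ bound)
a_3 = 1: 1357/33  (> 31, stop)

1028/25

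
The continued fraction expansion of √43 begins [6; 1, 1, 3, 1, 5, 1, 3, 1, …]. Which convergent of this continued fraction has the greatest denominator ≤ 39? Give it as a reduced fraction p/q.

59/9

a_0 = 6: 6/1  (≤ bound)
a_1 = 1: 7/1  (≤ bound)
a_2 = 1: 13/2  (≤ bound)
a_3 = 3: 46/7  (≤ bound)
a_4 = 1: 59/9  (≤ bound)
a_5 = 5: 341/52  (> 39, stop)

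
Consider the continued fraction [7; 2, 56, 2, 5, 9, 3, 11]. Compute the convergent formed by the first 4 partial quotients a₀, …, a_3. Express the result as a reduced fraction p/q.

Collapse the nested fraction from the inside out:
Start with 2.
56 + 1/(2/1) = 56 + 1/2 = 113/2
2 + 1/(113/2) = 2 + 2/113 = 228/113
7 + 1/(228/113) = 7 + 113/228 = 1709/228

1709/228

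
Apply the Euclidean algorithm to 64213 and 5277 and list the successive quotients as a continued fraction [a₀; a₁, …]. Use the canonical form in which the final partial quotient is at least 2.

[12; 5, 1, 14, 1, 1, 2, 11]

64213 ÷ 5277 → quotient 12, remainder 889
5277 ÷ 889 → quotient 5, remainder 832
889 ÷ 832 → quotient 1, remainder 57
832 ÷ 57 → quotient 14, remainder 34
57 ÷ 34 → quotient 1, remainder 23
34 ÷ 23 → quotient 1, remainder 11
23 ÷ 11 → quotient 2, remainder 1
11 ÷ 1 → quotient 11, remainder 0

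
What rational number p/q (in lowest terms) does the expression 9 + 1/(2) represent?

Start with 2.
9 + 1/(2/1) = 9 + 1/2 = 19/2

19/2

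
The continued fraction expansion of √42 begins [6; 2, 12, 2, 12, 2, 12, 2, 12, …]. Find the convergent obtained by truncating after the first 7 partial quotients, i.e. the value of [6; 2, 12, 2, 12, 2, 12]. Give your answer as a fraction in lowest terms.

109194/16849

Start with 12.
2 + 1/(12/1) = 2 + 1/12 = 25/12
12 + 1/(25/12) = 12 + 12/25 = 312/25
2 + 1/(312/25) = 2 + 25/312 = 649/312
12 + 1/(649/312) = 12 + 312/649 = 8100/649
2 + 1/(8100/649) = 2 + 649/8100 = 16849/8100
6 + 1/(16849/8100) = 6 + 8100/16849 = 109194/16849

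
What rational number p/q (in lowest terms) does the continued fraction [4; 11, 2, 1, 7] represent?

1067/261

a_0 = 4: 4/1
a_1 = 11: 45/11
a_2 = 2: 94/23
a_3 = 1: 139/34
a_4 = 7: 1067/261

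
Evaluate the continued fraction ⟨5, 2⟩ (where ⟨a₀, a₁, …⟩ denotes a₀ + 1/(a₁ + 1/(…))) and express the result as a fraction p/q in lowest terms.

Build up convergents one term at a time:
a_0 = 5: 5/1
a_1 = 2: 11/2

11/2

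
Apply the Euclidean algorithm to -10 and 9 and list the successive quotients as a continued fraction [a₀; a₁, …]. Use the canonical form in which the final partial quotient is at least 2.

[-2; 1, 8]

-10 ÷ 9 → quotient -2, remainder 8
9 ÷ 8 → quotient 1, remainder 1
8 ÷ 1 → quotient 8, remainder 0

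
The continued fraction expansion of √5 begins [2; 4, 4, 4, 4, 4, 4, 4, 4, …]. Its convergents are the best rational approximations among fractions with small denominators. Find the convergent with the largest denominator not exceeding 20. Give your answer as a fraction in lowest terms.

a_0 = 2: 2/1  (≤ bound)
a_1 = 4: 9/4  (≤ bound)
a_2 = 4: 38/17  (≤ bound)
a_3 = 4: 161/72  (> 20, stop)

38/17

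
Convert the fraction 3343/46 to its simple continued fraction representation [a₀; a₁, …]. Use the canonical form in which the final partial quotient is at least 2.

Apply division with remainder until the remainder is 0:
3343 = 72·46 + 31, so a_0 = 72
46 = 1·31 + 15, so a_1 = 1
31 = 2·15 + 1, so a_2 = 2
15 = 15·1 + 0, so a_3 = 15

[72; 1, 2, 15]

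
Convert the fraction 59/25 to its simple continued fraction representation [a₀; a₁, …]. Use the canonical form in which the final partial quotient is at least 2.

Apply division with remainder until the remainder is 0:
59 ÷ 25 → quotient 2, remainder 9
25 ÷ 9 → quotient 2, remainder 7
9 ÷ 7 → quotient 1, remainder 2
7 ÷ 2 → quotient 3, remainder 1
2 ÷ 1 → quotient 2, remainder 0

[2; 2, 1, 3, 2]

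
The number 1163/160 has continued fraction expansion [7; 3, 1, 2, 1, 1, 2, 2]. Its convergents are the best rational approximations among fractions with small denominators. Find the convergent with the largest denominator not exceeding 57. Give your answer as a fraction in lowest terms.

189/26

a_0 = 7: 7/1  (≤ bound)
a_1 = 3: 22/3  (≤ bound)
a_2 = 1: 29/4  (≤ bound)
a_3 = 2: 80/11  (≤ bound)
a_4 = 1: 109/15  (≤ bound)
a_5 = 1: 189/26  (≤ bound)
a_6 = 2: 487/67  (> 57, stop)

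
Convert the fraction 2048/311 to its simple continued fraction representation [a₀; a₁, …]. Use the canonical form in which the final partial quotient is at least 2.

[6; 1, 1, 2, 2, 3, 3, 2]

Repeatedly divide and take the remainder:
⌊2048/311⌋ = 6, remainder 182
⌊311/182⌋ = 1, remainder 129
⌊182/129⌋ = 1, remainder 53
⌊129/53⌋ = 2, remainder 23
⌊53/23⌋ = 2, remainder 7
⌊23/7⌋ = 3, remainder 2
⌊7/2⌋ = 3, remainder 1
⌊2/1⌋ = 2, remainder 0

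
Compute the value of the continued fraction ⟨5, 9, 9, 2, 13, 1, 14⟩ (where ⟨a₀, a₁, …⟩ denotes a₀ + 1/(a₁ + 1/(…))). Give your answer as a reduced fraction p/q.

Start with 14.
1 + 1/(14/1) = 1 + 1/14 = 15/14
13 + 1/(15/14) = 13 + 14/15 = 209/15
2 + 1/(209/15) = 2 + 15/209 = 433/209
9 + 1/(433/209) = 9 + 209/433 = 4106/433
9 + 1/(4106/433) = 9 + 433/4106 = 37387/4106
5 + 1/(37387/4106) = 5 + 4106/37387 = 191041/37387

191041/37387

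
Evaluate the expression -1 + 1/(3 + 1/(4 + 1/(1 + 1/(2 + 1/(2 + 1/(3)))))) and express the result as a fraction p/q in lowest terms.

-250/363

Start with 3.
2 + 1/(3/1) = 2 + 1/3 = 7/3
2 + 1/(7/3) = 2 + 3/7 = 17/7
1 + 1/(17/7) = 1 + 7/17 = 24/17
4 + 1/(24/17) = 4 + 17/24 = 113/24
3 + 1/(113/24) = 3 + 24/113 = 363/113
-1 + 1/(363/113) = -1 + 113/363 = -250/363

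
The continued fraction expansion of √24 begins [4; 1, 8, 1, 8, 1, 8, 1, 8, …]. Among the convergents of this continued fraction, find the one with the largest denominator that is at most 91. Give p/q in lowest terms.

a_0 = 4: 4/1  (≤ bound)
a_1 = 1: 5/1  (≤ bound)
a_2 = 8: 44/9  (≤ bound)
a_3 = 1: 49/10  (≤ bound)
a_4 = 8: 436/89  (≤ bound)
a_5 = 1: 485/99  (> 91, stop)

436/89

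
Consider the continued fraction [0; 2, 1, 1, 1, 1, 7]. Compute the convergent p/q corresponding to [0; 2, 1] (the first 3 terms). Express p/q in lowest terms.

1/3

Start with 1.
2 + 1/(1/1) = 2 + 1/1 = 3/1
0 + 1/(3/1) = 0 + 1/3 = 1/3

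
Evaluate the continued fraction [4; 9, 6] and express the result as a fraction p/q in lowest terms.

226/55

Start with 6.
9 + 1/(6/1) = 9 + 1/6 = 55/6
4 + 1/(55/6) = 4 + 6/55 = 226/55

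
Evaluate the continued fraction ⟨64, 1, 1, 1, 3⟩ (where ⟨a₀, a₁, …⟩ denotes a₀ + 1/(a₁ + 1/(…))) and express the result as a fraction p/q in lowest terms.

711/11

a_0 = 64: 64/1
a_1 = 1: 65/1
a_2 = 1: 129/2
a_3 = 1: 194/3
a_4 = 3: 711/11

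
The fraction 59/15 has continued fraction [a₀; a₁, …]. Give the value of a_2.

59 ÷ 15 → quotient 3, remainder 14
15 ÷ 14 → quotient 1, remainder 1
14 ÷ 1 → quotient 14, remainder 0

14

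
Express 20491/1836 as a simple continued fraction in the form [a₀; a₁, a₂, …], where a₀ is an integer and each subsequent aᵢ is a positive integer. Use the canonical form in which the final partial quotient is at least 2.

[11; 6, 4, 2, 7, 1, 3]

20491 = 11·1836 + 295, so a_0 = 11
1836 = 6·295 + 66, so a_1 = 6
295 = 4·66 + 31, so a_2 = 4
66 = 2·31 + 4, so a_3 = 2
31 = 7·4 + 3, so a_4 = 7
4 = 1·3 + 1, so a_5 = 1
3 = 3·1 + 0, so a_6 = 3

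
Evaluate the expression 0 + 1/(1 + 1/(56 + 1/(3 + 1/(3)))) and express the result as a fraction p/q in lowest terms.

Use the convergent recurrence hₖ = aₖ·hₖ₋₁ + hₖ₋₂ (and likewise for the denominators kₖ):
a_0 = 0: 0/1
a_1 = 1: 1/1
a_2 = 56: 56/57
a_3 = 3: 169/172
a_4 = 3: 563/573

563/573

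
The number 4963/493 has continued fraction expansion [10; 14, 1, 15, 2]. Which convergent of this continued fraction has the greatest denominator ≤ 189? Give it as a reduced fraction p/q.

a_0 = 10: 10/1  (≤ bound)
a_1 = 14: 141/14  (≤ bound)
a_2 = 1: 151/15  (≤ bound)
a_3 = 15: 2406/239  (> 189, stop)

151/15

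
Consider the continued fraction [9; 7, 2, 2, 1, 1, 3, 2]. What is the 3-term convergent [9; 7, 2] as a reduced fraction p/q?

137/15

a_0 = 9: 9/1
a_1 = 7: 64/7
a_2 = 2: 137/15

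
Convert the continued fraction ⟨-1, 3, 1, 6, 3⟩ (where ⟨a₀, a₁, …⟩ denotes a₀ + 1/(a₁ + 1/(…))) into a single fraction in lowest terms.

Build up convergents one term at a time:
a_0 = -1: -1/1
a_1 = 3: -2/3
a_2 = 1: -3/4
a_3 = 6: -20/27
a_4 = 3: -63/85

-63/85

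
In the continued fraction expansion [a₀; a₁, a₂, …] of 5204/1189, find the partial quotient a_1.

2

Apply division with remainder until the remainder is 0:
5204 = 4·1189 + 448, so a_0 = 4
1189 = 2·448 + 293, so a_1 = 2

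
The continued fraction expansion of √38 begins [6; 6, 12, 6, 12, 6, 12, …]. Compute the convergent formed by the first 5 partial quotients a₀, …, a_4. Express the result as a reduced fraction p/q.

a_0 = 6: 6/1
a_1 = 6: 37/6
a_2 = 12: 450/73
a_3 = 6: 2737/444
a_4 = 12: 33294/5401

33294/5401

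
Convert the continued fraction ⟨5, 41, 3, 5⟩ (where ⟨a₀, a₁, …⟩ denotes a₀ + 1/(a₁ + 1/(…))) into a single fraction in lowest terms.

a_0 = 5: 5/1
a_1 = 41: 206/41
a_2 = 3: 623/124
a_3 = 5: 3321/661

3321/661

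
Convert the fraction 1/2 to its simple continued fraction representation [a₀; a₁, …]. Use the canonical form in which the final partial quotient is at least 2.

⌊1/2⌋ = 0, remainder 1
⌊2/1⌋ = 2, remainder 0

[0; 2]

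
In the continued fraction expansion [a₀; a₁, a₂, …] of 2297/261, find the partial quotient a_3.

52

2297 = 8·261 + 209, so a_0 = 8
261 = 1·209 + 52, so a_1 = 1
209 = 4·52 + 1, so a_2 = 4
52 = 52·1 + 0, so a_3 = 52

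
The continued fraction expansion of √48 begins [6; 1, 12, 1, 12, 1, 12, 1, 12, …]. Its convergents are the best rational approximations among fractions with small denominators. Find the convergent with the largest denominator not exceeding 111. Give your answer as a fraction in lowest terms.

97/14

a_0 = 6: 6/1  (≤ bound)
a_1 = 1: 7/1  (≤ bound)
a_2 = 12: 90/13  (≤ bound)
a_3 = 1: 97/14  (≤ bound)
a_4 = 12: 1254/181  (> 111, stop)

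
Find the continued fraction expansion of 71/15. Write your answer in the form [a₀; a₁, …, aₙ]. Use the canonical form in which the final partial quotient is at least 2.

71 ÷ 15 → quotient 4, remainder 11
15 ÷ 11 → quotient 1, remainder 4
11 ÷ 4 → quotient 2, remainder 3
4 ÷ 3 → quotient 1, remainder 1
3 ÷ 1 → quotient 3, remainder 0

[4; 1, 2, 1, 3]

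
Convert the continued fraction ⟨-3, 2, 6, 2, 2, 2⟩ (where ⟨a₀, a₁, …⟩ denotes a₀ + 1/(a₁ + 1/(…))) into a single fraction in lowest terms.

-421/166

Use the convergent recurrence hₖ = aₖ·hₖ₋₁ + hₖ₋₂ (and likewise for the denominators kₖ):
a_0 = -3: -3/1
a_1 = 2: -5/2
a_2 = 6: -33/13
a_3 = 2: -71/28
a_4 = 2: -175/69
a_5 = 2: -421/166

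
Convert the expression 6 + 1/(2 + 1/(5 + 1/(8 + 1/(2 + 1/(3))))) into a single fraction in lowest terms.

a_0 = 6: 6/1
a_1 = 2: 13/2
a_2 = 5: 71/11
a_3 = 8: 581/90
a_4 = 2: 1233/191
a_5 = 3: 4280/663

4280/663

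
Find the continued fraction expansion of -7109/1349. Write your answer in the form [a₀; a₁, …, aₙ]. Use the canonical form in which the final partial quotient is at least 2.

[-6; 1, 2, 1, 2, 2, 2, 21]

Run the Euclidean algorithm, recording each quotient:
⌊-7109/1349⌋ = -6, remainder 985
⌊1349/985⌋ = 1, remainder 364
⌊985/364⌋ = 2, remainder 257
⌊364/257⌋ = 1, remainder 107
⌊257/107⌋ = 2, remainder 43
⌊107/43⌋ = 2, remainder 21
⌊43/21⌋ = 2, remainder 1
⌊21/1⌋ = 21, remainder 0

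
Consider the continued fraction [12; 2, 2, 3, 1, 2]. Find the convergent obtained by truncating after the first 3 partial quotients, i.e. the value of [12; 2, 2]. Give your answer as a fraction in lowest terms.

Start with 2.
2 + 1/(2/1) = 2 + 1/2 = 5/2
12 + 1/(5/2) = 12 + 2/5 = 62/5

62/5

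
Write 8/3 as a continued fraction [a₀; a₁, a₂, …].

[2; 1, 2]

⌊8/3⌋ = 2, remainder 2
⌊3/2⌋ = 1, remainder 1
⌊2/1⌋ = 2, remainder 0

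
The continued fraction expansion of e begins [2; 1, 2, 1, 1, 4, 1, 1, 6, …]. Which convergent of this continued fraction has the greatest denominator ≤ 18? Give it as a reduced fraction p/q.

19/7

List convergents until the denominator exceeds the bound:
a_0 = 2: 2/1  (≤ bound)
a_1 = 1: 3/1  (≤ bound)
a_2 = 2: 8/3  (≤ bound)
a_3 = 1: 11/4  (≤ bound)
a_4 = 1: 19/7  (≤ bound)
a_5 = 4: 87/32  (> 18, stop)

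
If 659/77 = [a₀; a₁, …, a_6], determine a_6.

⌊659/77⌋ = 8, remainder 43
⌊77/43⌋ = 1, remainder 34
⌊43/34⌋ = 1, remainder 9
⌊34/9⌋ = 3, remainder 7
⌊9/7⌋ = 1, remainder 2
⌊7/2⌋ = 3, remainder 1
⌊2/1⌋ = 2, remainder 0

2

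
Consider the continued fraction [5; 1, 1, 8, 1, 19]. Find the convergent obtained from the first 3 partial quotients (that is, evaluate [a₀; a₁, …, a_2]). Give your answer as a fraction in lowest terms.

Use the convergent recurrence hₖ = aₖ·hₖ₋₁ + hₖ₋₂ (and likewise for the denominators kₖ):
a_0 = 5: 5/1
a_1 = 1: 6/1
a_2 = 1: 11/2

11/2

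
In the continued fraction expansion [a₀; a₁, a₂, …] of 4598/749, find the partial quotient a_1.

4598 ÷ 749 → quotient 6, remainder 104
749 ÷ 104 → quotient 7, remainder 21

7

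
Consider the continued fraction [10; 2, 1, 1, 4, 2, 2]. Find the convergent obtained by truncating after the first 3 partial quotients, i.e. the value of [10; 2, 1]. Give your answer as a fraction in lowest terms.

31/3

Build up convergents one term at a time:
a_0 = 10: 10/1
a_1 = 2: 21/2
a_2 = 1: 31/3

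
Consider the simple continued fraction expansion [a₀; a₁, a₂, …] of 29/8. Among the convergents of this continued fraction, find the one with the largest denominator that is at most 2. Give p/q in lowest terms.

7/2

a_0 = 3: 3/1  (≤ bound)
a_1 = 1: 4/1  (≤ bound)
a_2 = 1: 7/2  (≤ bound)
a_3 = 1: 11/3  (> 2, stop)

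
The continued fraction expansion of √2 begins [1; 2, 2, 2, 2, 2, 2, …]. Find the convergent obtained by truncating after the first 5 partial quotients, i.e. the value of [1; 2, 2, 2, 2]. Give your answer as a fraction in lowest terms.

a_0 = 1: 1/1
a_1 = 2: 3/2
a_2 = 2: 7/5
a_3 = 2: 17/12
a_4 = 2: 41/29

41/29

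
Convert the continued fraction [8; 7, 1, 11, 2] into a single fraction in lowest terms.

1609/198

Start with 2.
11 + 1/(2/1) = 11 + 1/2 = 23/2
1 + 1/(23/2) = 1 + 2/23 = 25/23
7 + 1/(25/23) = 7 + 23/25 = 198/25
8 + 1/(198/25) = 8 + 25/198 = 1609/198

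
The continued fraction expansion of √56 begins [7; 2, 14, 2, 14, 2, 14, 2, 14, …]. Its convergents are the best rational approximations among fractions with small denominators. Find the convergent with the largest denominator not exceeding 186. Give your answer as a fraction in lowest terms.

a_0 = 7: 7/1  (≤ bound)
a_1 = 2: 15/2  (≤ bound)
a_2 = 14: 217/29  (≤ bound)
a_3 = 2: 449/60  (≤ bound)
a_4 = 14: 6503/869  (> 186, stop)

449/60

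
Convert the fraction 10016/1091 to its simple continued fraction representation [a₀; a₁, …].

Run the Euclidean algorithm, recording each quotient:
10016 ÷ 1091 → quotient 9, remainder 197
1091 ÷ 197 → quotient 5, remainder 106
197 ÷ 106 → quotient 1, remainder 91
106 ÷ 91 → quotient 1, remainder 15
91 ÷ 15 → quotient 6, remainder 1
15 ÷ 1 → quotient 15, remainder 0

[9; 5, 1, 1, 6, 15]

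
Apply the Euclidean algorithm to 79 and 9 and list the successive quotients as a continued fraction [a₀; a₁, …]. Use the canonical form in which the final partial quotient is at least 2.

[8; 1, 3, 2]

79 ÷ 9 → quotient 8, remainder 7
9 ÷ 7 → quotient 1, remainder 2
7 ÷ 2 → quotient 3, remainder 1
2 ÷ 1 → quotient 2, remainder 0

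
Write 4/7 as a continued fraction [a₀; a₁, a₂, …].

Run the Euclidean algorithm, recording each quotient:
4 ÷ 7 → quotient 0, remainder 4
7 ÷ 4 → quotient 1, remainder 3
4 ÷ 3 → quotient 1, remainder 1
3 ÷ 1 → quotient 3, remainder 0

[0; 1, 1, 3]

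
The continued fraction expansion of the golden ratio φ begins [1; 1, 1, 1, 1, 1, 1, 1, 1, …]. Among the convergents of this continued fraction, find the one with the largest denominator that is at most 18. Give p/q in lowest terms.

21/13

List convergents until the denominator exceeds the bound:
a_0 = 1: 1/1  (≤ bound)
a_1 = 1: 2/1  (≤ bound)
a_2 = 1: 3/2  (≤ bound)
a_3 = 1: 5/3  (≤ bound)
a_4 = 1: 8/5  (≤ bound)
a_5 = 1: 13/8  (≤ bound)
a_6 = 1: 21/13  (≤ bound)
a_7 = 1: 34/21  (> 18, stop)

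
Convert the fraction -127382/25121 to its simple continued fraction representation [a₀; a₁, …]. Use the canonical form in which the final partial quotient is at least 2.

[-6; 1, 13, 7, 3, 5, 15]

⌊-127382/25121⌋ = -6, remainder 23344
⌊25121/23344⌋ = 1, remainder 1777
⌊23344/1777⌋ = 13, remainder 243
⌊1777/243⌋ = 7, remainder 76
⌊243/76⌋ = 3, remainder 15
⌊76/15⌋ = 5, remainder 1
⌊15/1⌋ = 15, remainder 0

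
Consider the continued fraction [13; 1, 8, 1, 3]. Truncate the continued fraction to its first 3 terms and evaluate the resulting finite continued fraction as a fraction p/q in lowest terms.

125/9

Start with 8.
1 + 1/(8/1) = 1 + 1/8 = 9/8
13 + 1/(9/8) = 13 + 8/9 = 125/9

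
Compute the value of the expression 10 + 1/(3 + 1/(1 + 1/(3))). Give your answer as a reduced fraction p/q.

Work from the innermost term outward:
Start with 3.
1 + 1/(3/1) = 1 + 1/3 = 4/3
3 + 1/(4/3) = 3 + 3/4 = 15/4
10 + 1/(15/4) = 10 + 4/15 = 154/15

154/15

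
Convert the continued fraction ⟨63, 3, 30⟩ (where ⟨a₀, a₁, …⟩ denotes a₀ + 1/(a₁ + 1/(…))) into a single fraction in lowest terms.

Use the convergent recurrence hₖ = aₖ·hₖ₋₁ + hₖ₋₂ (and likewise for the denominators kₖ):
a_0 = 63: 63/1
a_1 = 3: 190/3
a_2 = 30: 5763/91

5763/91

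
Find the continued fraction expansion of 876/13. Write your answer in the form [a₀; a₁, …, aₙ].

Repeatedly divide and take the remainder:
876 ÷ 13 → quotient 67, remainder 5
13 ÷ 5 → quotient 2, remainder 3
5 ÷ 3 → quotient 1, remainder 2
3 ÷ 2 → quotient 1, remainder 1
2 ÷ 1 → quotient 2, remainder 0

[67; 2, 1, 1, 2]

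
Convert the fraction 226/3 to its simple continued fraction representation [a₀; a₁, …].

Repeatedly divide and take the remainder:
226 ÷ 3 → quotient 75, remainder 1
3 ÷ 1 → quotient 3, remainder 0

[75; 3]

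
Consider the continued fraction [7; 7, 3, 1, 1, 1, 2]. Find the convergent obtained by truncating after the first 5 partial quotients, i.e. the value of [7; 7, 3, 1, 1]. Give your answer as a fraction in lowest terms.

a_0 = 7: 7/1
a_1 = 7: 50/7
a_2 = 3: 157/22
a_3 = 1: 207/29
a_4 = 1: 364/51

364/51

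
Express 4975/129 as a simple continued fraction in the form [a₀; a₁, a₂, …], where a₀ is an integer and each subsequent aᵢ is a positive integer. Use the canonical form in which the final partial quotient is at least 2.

[38; 1, 1, 3, 3, 2, 2]

⌊4975/129⌋ = 38, remainder 73
⌊129/73⌋ = 1, remainder 56
⌊73/56⌋ = 1, remainder 17
⌊56/17⌋ = 3, remainder 5
⌊17/5⌋ = 3, remainder 2
⌊5/2⌋ = 2, remainder 1
⌊2/1⌋ = 2, remainder 0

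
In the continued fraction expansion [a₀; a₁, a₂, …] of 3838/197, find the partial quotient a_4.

3838 ÷ 197 → quotient 19, remainder 95
197 ÷ 95 → quotient 2, remainder 7
95 ÷ 7 → quotient 13, remainder 4
7 ÷ 4 → quotient 1, remainder 3
4 ÷ 3 → quotient 1, remainder 1

1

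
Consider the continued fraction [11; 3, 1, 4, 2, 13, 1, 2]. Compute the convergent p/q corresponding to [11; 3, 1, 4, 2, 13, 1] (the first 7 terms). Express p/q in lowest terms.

Use the convergent recurrence hₖ = aₖ·hₖ₋₁ + hₖ₋₂ (and likewise for the denominators kₖ):
a_0 = 11: 11/1
a_1 = 3: 34/3
a_2 = 1: 45/4
a_3 = 4: 214/19
a_4 = 2: 473/42
a_5 = 13: 6363/565
a_6 = 1: 6836/607

6836/607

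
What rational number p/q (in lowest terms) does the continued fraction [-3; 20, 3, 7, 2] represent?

-2818/955

a_0 = -3: -3/1
a_1 = 20: -59/20
a_2 = 3: -180/61
a_3 = 7: -1319/447
a_4 = 2: -2818/955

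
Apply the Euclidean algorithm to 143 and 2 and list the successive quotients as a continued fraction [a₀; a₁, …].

Apply division with remainder until the remainder is 0:
⌊143/2⌋ = 71, remainder 1
⌊2/1⌋ = 2, remainder 0

[71; 2]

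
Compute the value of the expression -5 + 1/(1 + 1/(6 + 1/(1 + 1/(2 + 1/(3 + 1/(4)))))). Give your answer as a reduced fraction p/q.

Start with 4.
3 + 1/(4/1) = 3 + 1/4 = 13/4
2 + 1/(13/4) = 2 + 4/13 = 30/13
1 + 1/(30/13) = 1 + 13/30 = 43/30
6 + 1/(43/30) = 6 + 30/43 = 288/43
1 + 1/(288/43) = 1 + 43/288 = 331/288
-5 + 1/(331/288) = -5 + 288/331 = -1367/331

-1367/331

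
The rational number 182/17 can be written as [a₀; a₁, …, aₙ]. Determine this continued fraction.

[10; 1, 2, 2, 2]

Apply division with remainder until the remainder is 0:
⌊182/17⌋ = 10, remainder 12
⌊17/12⌋ = 1, remainder 5
⌊12/5⌋ = 2, remainder 2
⌊5/2⌋ = 2, remainder 1
⌊2/1⌋ = 2, remainder 0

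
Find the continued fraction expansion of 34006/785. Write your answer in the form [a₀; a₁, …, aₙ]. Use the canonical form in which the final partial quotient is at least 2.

[43; 3, 7, 1, 5, 2, 2]

34006 = 43·785 + 251, so a_0 = 43
785 = 3·251 + 32, so a_1 = 3
251 = 7·32 + 27, so a_2 = 7
32 = 1·27 + 5, so a_3 = 1
27 = 5·5 + 2, so a_4 = 5
5 = 2·2 + 1, so a_5 = 2
2 = 2·1 + 0, so a_6 = 2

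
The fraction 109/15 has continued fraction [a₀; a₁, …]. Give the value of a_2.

1

Run the Euclidean algorithm, recording each quotient:
109 = 7·15 + 4, so a_0 = 7
15 = 3·4 + 3, so a_1 = 3
4 = 1·3 + 1, so a_2 = 1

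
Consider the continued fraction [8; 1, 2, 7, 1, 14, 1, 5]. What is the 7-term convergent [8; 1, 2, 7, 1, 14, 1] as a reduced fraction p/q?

3446/397

Start with 1.
14 + 1/(1/1) = 14 + 1/1 = 15/1
1 + 1/(15/1) = 1 + 1/15 = 16/15
7 + 1/(16/15) = 7 + 15/16 = 127/16
2 + 1/(127/16) = 2 + 16/127 = 270/127
1 + 1/(270/127) = 1 + 127/270 = 397/270
8 + 1/(397/270) = 8 + 270/397 = 3446/397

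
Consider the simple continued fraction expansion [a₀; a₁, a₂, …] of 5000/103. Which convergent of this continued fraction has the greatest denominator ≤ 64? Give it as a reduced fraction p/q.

2233/46

a_0 = 48: 48/1  (≤ bound)
a_1 = 1: 49/1  (≤ bound)
a_2 = 1: 97/2  (≤ bound)
a_3 = 5: 534/11  (≤ bound)
a_4 = 4: 2233/46  (≤ bound)
a_5 = 2: 5000/103  (> 64, stop)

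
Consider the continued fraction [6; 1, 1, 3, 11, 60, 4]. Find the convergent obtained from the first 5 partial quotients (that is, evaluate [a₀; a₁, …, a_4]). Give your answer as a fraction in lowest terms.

Start with 11.
3 + 1/(11/1) = 3 + 1/11 = 34/11
1 + 1/(34/11) = 1 + 11/34 = 45/34
1 + 1/(45/34) = 1 + 34/45 = 79/45
6 + 1/(79/45) = 6 + 45/79 = 519/79

519/79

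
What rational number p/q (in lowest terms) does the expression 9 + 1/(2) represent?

Start with 2.
9 + 1/(2/1) = 9 + 1/2 = 19/2

19/2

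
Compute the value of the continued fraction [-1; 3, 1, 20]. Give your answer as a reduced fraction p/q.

Compute successive convergents:
a_0 = -1: -1/1
a_1 = 3: -2/3
a_2 = 1: -3/4
a_3 = 20: -62/83

-62/83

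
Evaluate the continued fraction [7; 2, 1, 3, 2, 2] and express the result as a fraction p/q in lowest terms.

449/61

Build up convergents one term at a time:
a_0 = 7: 7/1
a_1 = 2: 15/2
a_2 = 1: 22/3
a_3 = 3: 81/11
a_4 = 2: 184/25
a_5 = 2: 449/61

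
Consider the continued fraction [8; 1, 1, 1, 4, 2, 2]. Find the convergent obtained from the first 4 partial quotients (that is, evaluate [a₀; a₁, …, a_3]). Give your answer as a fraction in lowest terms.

26/3

Start with 1.
1 + 1/(1/1) = 1 + 1/1 = 2/1
1 + 1/(2/1) = 1 + 1/2 = 3/2
8 + 1/(3/2) = 8 + 2/3 = 26/3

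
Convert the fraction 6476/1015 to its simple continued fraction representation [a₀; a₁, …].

⌊6476/1015⌋ = 6, remainder 386
⌊1015/386⌋ = 2, remainder 243
⌊386/243⌋ = 1, remainder 143
⌊243/143⌋ = 1, remainder 100
⌊143/100⌋ = 1, remainder 43
⌊100/43⌋ = 2, remainder 14
⌊43/14⌋ = 3, remainder 1
⌊14/1⌋ = 14, remainder 0

[6; 2, 1, 1, 1, 2, 3, 14]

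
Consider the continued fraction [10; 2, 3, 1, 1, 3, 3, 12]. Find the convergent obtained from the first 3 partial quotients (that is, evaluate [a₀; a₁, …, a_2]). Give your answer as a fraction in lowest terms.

a_0 = 10: 10/1
a_1 = 2: 21/2
a_2 = 3: 73/7

73/7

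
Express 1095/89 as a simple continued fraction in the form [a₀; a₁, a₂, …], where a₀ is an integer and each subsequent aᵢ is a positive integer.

[12; 3, 3, 2, 1, 2]

⌊1095/89⌋ = 12, remainder 27
⌊89/27⌋ = 3, remainder 8
⌊27/8⌋ = 3, remainder 3
⌊8/3⌋ = 2, remainder 2
⌊3/2⌋ = 1, remainder 1
⌊2/1⌋ = 2, remainder 0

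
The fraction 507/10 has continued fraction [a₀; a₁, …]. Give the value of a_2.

2

Repeatedly divide and take the remainder:
507 ÷ 10 → quotient 50, remainder 7
10 ÷ 7 → quotient 1, remainder 3
7 ÷ 3 → quotient 2, remainder 1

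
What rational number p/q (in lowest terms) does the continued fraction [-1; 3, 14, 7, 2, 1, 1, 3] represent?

Use the convergent recurrence hₖ = aₖ·hₖ₋₁ + hₖ₋₂ (and likewise for the denominators kₖ):
a_0 = -1: -1/1
a_1 = 3: -2/3
a_2 = 14: -29/43
a_3 = 7: -205/304
a_4 = 2: -439/651
a_5 = 1: -644/955
a_6 = 1: -1083/1606
a_7 = 3: -3893/5773

-3893/5773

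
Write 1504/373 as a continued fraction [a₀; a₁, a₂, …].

1504 ÷ 373 → quotient 4, remainder 12
373 ÷ 12 → quotient 31, remainder 1
12 ÷ 1 → quotient 12, remainder 0

[4; 31, 12]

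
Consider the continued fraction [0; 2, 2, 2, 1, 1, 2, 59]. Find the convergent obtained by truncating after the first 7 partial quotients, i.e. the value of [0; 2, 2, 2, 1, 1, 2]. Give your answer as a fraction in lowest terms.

Work from the innermost term outward:
Start with 2.
1 + 1/(2/1) = 1 + 1/2 = 3/2
1 + 1/(3/2) = 1 + 2/3 = 5/3
2 + 1/(5/3) = 2 + 3/5 = 13/5
2 + 1/(13/5) = 2 + 5/13 = 31/13
2 + 1/(31/13) = 2 + 13/31 = 75/31
0 + 1/(75/31) = 0 + 31/75 = 31/75

31/75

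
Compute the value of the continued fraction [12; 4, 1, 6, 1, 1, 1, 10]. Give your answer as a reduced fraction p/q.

a_0 = 12: 12/1
a_1 = 4: 49/4
a_2 = 1: 61/5
a_3 = 6: 415/34
a_4 = 1: 476/39
a_5 = 1: 891/73
a_6 = 1: 1367/112
a_7 = 10: 14561/1193

14561/1193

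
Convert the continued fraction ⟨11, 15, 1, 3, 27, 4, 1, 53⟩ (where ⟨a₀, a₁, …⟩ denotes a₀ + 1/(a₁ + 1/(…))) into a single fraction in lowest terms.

5147562/465275

Build up convergents one term at a time:
a_0 = 11: 11/1
a_1 = 15: 166/15
a_2 = 1: 177/16
a_3 = 3: 697/63
a_4 = 27: 18996/1717
a_5 = 4: 76681/6931
a_6 = 1: 95677/8648
a_7 = 53: 5147562/465275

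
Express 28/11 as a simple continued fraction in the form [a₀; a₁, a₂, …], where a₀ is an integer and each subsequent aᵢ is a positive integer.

[2; 1, 1, 5]

28 ÷ 11 → quotient 2, remainder 6
11 ÷ 6 → quotient 1, remainder 5
6 ÷ 5 → quotient 1, remainder 1
5 ÷ 1 → quotient 5, remainder 0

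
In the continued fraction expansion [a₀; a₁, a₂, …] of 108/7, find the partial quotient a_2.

3

Run the Euclidean algorithm, recording each quotient:
108 ÷ 7 → quotient 15, remainder 3
7 ÷ 3 → quotient 2, remainder 1
3 ÷ 1 → quotient 3, remainder 0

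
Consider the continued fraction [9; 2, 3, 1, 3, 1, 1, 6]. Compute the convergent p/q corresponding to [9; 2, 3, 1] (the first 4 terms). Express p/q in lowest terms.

Starting at the tail and folding back:
Start with 1.
3 + 1/(1/1) = 3 + 1/1 = 4/1
2 + 1/(4/1) = 2 + 1/4 = 9/4
9 + 1/(9/4) = 9 + 4/9 = 85/9

85/9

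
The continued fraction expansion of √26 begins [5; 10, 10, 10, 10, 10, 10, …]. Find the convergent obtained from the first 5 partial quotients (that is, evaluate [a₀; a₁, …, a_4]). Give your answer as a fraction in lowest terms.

Compute successive convergents:
a_0 = 5: 5/1
a_1 = 10: 51/10
a_2 = 10: 515/101
a_3 = 10: 5201/1020
a_4 = 10: 52525/10301

52525/10301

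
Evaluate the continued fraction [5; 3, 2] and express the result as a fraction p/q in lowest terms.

37/7

Work from the innermost term outward:
Start with 2.
3 + 1/(2/1) = 3 + 1/2 = 7/2
5 + 1/(7/2) = 5 + 2/7 = 37/7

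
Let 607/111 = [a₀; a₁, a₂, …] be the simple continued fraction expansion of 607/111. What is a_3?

Repeatedly divide and take the remainder:
607 = 5·111 + 52, so a_0 = 5
111 = 2·52 + 7, so a_1 = 2
52 = 7·7 + 3, so a_2 = 7
7 = 2·3 + 1, so a_3 = 2

2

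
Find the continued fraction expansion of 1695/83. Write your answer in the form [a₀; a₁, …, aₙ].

1695 ÷ 83 → quotient 20, remainder 35
83 ÷ 35 → quotient 2, remainder 13
35 ÷ 13 → quotient 2, remainder 9
13 ÷ 9 → quotient 1, remainder 4
9 ÷ 4 → quotient 2, remainder 1
4 ÷ 1 → quotient 4, remainder 0

[20; 2, 2, 1, 2, 4]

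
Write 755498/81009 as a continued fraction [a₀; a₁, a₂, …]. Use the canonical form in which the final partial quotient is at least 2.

755498 = 9·81009 + 26417, so a_0 = 9
81009 = 3·26417 + 1758, so a_1 = 3
26417 = 15·1758 + 47, so a_2 = 15
1758 = 37·47 + 19, so a_3 = 37
47 = 2·19 + 9, so a_4 = 2
19 = 2·9 + 1, so a_5 = 2
9 = 9·1 + 0, so a_6 = 9

[9; 3, 15, 37, 2, 2, 9]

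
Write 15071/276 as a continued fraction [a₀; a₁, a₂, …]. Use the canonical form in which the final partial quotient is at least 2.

⌊15071/276⌋ = 54, remainder 167
⌊276/167⌋ = 1, remainder 109
⌊167/109⌋ = 1, remainder 58
⌊109/58⌋ = 1, remainder 51
⌊58/51⌋ = 1, remainder 7
⌊51/7⌋ = 7, remainder 2
⌊7/2⌋ = 3, remainder 1
⌊2/1⌋ = 2, remainder 0

[54; 1, 1, 1, 1, 7, 3, 2]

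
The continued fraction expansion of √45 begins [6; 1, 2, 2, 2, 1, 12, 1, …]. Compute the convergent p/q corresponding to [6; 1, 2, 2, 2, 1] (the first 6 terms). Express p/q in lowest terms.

161/24

Collapse the nested fraction from the inside out:
Start with 1.
2 + 1/(1/1) = 2 + 1/1 = 3/1
2 + 1/(3/1) = 2 + 1/3 = 7/3
2 + 1/(7/3) = 2 + 3/7 = 17/7
1 + 1/(17/7) = 1 + 7/17 = 24/17
6 + 1/(24/17) = 6 + 17/24 = 161/24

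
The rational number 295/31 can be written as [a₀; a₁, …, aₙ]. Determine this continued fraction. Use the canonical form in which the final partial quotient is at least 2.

[9; 1, 1, 15]

⌊295/31⌋ = 9, remainder 16
⌊31/16⌋ = 1, remainder 15
⌊16/15⌋ = 1, remainder 1
⌊15/1⌋ = 15, remainder 0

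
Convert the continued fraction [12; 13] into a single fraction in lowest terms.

157/13

Collapse the nested fraction from the inside out:
Start with 13.
12 + 1/(13/1) = 12 + 1/13 = 157/13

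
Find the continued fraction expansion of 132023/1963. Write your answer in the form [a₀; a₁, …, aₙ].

132023 = 67·1963 + 502, so a_0 = 67
1963 = 3·502 + 457, so a_1 = 3
502 = 1·457 + 45, so a_2 = 1
457 = 10·45 + 7, so a_3 = 10
45 = 6·7 + 3, so a_4 = 6
7 = 2·3 + 1, so a_5 = 2
3 = 3·1 + 0, so a_6 = 3

[67; 3, 1, 10, 6, 2, 3]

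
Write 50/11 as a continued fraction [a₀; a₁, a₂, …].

50 ÷ 11 → quotient 4, remainder 6
11 ÷ 6 → quotient 1, remainder 5
6 ÷ 5 → quotient 1, remainder 1
5 ÷ 1 → quotient 5, remainder 0

[4; 1, 1, 5]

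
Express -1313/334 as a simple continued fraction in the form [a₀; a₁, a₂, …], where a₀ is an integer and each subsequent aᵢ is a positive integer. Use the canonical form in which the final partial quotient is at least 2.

[-4; 14, 1, 1, 11]

Repeatedly divide and take the remainder:
⌊-1313/334⌋ = -4, remainder 23
⌊334/23⌋ = 14, remainder 12
⌊23/12⌋ = 1, remainder 11
⌊12/11⌋ = 1, remainder 1
⌊11/1⌋ = 11, remainder 0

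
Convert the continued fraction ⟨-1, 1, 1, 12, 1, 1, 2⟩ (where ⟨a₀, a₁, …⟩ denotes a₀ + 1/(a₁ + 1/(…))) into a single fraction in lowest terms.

-63/131

Compute successive convergents:
a_0 = -1: -1/1
a_1 = 1: 0/1
a_2 = 1: -1/2
a_3 = 12: -12/25
a_4 = 1: -13/27
a_5 = 1: -25/52
a_6 = 2: -63/131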